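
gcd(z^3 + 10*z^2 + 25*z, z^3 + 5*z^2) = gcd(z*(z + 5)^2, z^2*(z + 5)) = z^2 + 5*z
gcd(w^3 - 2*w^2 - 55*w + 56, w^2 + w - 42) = w + 7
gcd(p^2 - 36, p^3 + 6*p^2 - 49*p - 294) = p + 6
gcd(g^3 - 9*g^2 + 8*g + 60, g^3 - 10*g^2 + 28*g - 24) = g - 6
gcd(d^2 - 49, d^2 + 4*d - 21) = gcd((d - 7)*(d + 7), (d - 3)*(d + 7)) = d + 7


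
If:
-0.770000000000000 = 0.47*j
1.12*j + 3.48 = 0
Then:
No Solution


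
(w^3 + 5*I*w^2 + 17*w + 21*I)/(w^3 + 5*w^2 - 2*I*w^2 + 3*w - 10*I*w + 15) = (w + 7*I)/(w + 5)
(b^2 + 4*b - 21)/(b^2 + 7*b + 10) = (b^2 + 4*b - 21)/(b^2 + 7*b + 10)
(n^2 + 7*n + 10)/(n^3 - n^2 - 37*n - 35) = (n + 2)/(n^2 - 6*n - 7)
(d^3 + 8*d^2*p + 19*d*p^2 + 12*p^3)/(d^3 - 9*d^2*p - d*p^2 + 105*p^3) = (d^2 + 5*d*p + 4*p^2)/(d^2 - 12*d*p + 35*p^2)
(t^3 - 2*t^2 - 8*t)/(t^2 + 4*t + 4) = t*(t - 4)/(t + 2)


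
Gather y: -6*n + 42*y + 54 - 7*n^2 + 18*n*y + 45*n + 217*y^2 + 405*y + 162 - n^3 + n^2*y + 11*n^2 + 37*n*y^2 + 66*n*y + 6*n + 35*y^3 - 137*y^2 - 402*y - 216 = -n^3 + 4*n^2 + 45*n + 35*y^3 + y^2*(37*n + 80) + y*(n^2 + 84*n + 45)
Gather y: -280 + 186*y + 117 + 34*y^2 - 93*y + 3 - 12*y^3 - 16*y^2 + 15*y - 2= -12*y^3 + 18*y^2 + 108*y - 162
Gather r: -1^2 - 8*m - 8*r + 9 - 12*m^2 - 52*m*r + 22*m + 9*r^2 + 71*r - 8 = -12*m^2 + 14*m + 9*r^2 + r*(63 - 52*m)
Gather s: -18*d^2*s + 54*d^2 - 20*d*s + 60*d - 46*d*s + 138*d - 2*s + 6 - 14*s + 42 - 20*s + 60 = 54*d^2 + 198*d + s*(-18*d^2 - 66*d - 36) + 108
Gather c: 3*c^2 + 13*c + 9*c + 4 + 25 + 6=3*c^2 + 22*c + 35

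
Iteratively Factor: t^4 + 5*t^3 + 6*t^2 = (t)*(t^3 + 5*t^2 + 6*t) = t*(t + 2)*(t^2 + 3*t) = t^2*(t + 2)*(t + 3)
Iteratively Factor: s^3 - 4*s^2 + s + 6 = (s - 3)*(s^2 - s - 2) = (s - 3)*(s - 2)*(s + 1)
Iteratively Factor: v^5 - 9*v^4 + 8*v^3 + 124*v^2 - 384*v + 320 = (v - 4)*(v^4 - 5*v^3 - 12*v^2 + 76*v - 80) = (v - 4)*(v - 2)*(v^3 - 3*v^2 - 18*v + 40) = (v - 4)*(v - 2)^2*(v^2 - v - 20) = (v - 4)*(v - 2)^2*(v + 4)*(v - 5)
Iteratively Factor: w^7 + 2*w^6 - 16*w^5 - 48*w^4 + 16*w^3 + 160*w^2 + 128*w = (w - 2)*(w^6 + 4*w^5 - 8*w^4 - 64*w^3 - 112*w^2 - 64*w) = (w - 4)*(w - 2)*(w^5 + 8*w^4 + 24*w^3 + 32*w^2 + 16*w) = (w - 4)*(w - 2)*(w + 2)*(w^4 + 6*w^3 + 12*w^2 + 8*w) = (w - 4)*(w - 2)*(w + 2)^2*(w^3 + 4*w^2 + 4*w) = (w - 4)*(w - 2)*(w + 2)^3*(w^2 + 2*w) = (w - 4)*(w - 2)*(w + 2)^4*(w)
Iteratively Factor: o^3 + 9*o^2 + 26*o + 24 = (o + 2)*(o^2 + 7*o + 12) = (o + 2)*(o + 3)*(o + 4)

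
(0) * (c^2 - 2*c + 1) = 0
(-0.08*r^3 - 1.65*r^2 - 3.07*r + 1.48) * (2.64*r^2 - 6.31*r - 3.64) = -0.2112*r^5 - 3.8512*r^4 + 2.5979*r^3 + 29.2849*r^2 + 1.836*r - 5.3872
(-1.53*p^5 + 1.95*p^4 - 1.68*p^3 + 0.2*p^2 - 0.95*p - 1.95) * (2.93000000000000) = -4.4829*p^5 + 5.7135*p^4 - 4.9224*p^3 + 0.586*p^2 - 2.7835*p - 5.7135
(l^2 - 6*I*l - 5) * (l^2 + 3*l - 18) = l^4 + 3*l^3 - 6*I*l^3 - 23*l^2 - 18*I*l^2 - 15*l + 108*I*l + 90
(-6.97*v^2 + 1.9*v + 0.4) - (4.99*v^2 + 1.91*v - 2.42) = -11.96*v^2 - 0.01*v + 2.82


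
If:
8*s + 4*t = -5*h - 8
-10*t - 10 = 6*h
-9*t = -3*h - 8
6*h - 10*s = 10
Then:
No Solution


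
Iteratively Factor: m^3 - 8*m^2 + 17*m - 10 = (m - 5)*(m^2 - 3*m + 2) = (m - 5)*(m - 2)*(m - 1)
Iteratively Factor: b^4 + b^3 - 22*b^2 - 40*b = (b)*(b^3 + b^2 - 22*b - 40) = b*(b + 2)*(b^2 - b - 20) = b*(b + 2)*(b + 4)*(b - 5)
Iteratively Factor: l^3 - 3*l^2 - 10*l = (l)*(l^2 - 3*l - 10) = l*(l - 5)*(l + 2)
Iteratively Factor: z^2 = (z)*(z)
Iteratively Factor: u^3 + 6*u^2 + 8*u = (u + 4)*(u^2 + 2*u) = (u + 2)*(u + 4)*(u)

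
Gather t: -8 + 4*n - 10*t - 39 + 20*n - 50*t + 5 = 24*n - 60*t - 42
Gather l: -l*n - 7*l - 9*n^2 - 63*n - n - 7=l*(-n - 7) - 9*n^2 - 64*n - 7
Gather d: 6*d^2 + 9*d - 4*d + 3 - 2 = 6*d^2 + 5*d + 1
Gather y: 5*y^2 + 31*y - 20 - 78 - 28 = 5*y^2 + 31*y - 126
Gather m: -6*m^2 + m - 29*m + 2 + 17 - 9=-6*m^2 - 28*m + 10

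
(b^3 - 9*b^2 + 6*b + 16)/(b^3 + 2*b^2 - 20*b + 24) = (b^2 - 7*b - 8)/(b^2 + 4*b - 12)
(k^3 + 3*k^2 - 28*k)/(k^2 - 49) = k*(k - 4)/(k - 7)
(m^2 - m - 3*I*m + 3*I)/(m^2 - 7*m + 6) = (m - 3*I)/(m - 6)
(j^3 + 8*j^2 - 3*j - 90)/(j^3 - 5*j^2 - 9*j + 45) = (j^2 + 11*j + 30)/(j^2 - 2*j - 15)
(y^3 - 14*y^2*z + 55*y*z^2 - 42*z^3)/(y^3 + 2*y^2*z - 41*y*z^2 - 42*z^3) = (y^2 - 8*y*z + 7*z^2)/(y^2 + 8*y*z + 7*z^2)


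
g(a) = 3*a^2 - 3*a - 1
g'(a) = 6*a - 3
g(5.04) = 60.08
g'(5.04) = 27.24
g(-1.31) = 8.08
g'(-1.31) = -10.86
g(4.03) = 35.63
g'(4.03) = 21.18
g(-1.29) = 7.86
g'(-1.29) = -10.74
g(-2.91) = 33.13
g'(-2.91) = -20.46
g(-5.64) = 111.35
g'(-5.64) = -36.84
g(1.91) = 4.21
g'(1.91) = 8.46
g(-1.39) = 8.97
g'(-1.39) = -11.34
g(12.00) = 395.00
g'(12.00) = 69.00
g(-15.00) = 719.00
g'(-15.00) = -93.00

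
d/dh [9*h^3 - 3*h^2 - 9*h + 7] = 27*h^2 - 6*h - 9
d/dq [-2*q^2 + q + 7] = 1 - 4*q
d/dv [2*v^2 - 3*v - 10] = 4*v - 3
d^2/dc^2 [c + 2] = 0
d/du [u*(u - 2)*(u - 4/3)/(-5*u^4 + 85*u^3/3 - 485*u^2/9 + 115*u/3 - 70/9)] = 3*(27*u^4 - 72*u^3 + 39*u^2 + 42*u - 28)/(5*(81*u^6 - 594*u^5 + 1647*u^4 - 2172*u^3 + 1423*u^2 - 434*u + 49))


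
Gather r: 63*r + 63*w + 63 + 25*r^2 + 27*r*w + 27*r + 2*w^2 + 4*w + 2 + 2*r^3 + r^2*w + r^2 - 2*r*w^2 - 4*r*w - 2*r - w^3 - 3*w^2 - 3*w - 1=2*r^3 + r^2*(w + 26) + r*(-2*w^2 + 23*w + 88) - w^3 - w^2 + 64*w + 64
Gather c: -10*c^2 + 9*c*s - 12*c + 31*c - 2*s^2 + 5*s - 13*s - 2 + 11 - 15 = -10*c^2 + c*(9*s + 19) - 2*s^2 - 8*s - 6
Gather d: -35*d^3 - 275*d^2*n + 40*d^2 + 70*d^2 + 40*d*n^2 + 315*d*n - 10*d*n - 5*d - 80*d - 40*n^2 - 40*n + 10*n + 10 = -35*d^3 + d^2*(110 - 275*n) + d*(40*n^2 + 305*n - 85) - 40*n^2 - 30*n + 10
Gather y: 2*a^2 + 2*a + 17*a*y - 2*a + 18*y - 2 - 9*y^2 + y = 2*a^2 - 9*y^2 + y*(17*a + 19) - 2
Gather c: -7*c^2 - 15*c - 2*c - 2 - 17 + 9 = -7*c^2 - 17*c - 10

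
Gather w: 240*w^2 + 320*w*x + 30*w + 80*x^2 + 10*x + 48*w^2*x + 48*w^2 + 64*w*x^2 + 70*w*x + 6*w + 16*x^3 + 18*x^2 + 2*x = w^2*(48*x + 288) + w*(64*x^2 + 390*x + 36) + 16*x^3 + 98*x^2 + 12*x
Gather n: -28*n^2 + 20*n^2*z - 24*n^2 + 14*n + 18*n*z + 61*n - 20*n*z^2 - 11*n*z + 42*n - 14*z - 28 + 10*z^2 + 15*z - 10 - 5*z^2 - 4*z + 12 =n^2*(20*z - 52) + n*(-20*z^2 + 7*z + 117) + 5*z^2 - 3*z - 26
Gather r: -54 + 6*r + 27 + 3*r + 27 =9*r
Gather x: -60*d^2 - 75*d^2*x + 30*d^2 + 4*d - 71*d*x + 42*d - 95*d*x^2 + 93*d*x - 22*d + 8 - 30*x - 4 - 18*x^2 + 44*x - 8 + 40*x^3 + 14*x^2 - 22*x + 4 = -30*d^2 + 24*d + 40*x^3 + x^2*(-95*d - 4) + x*(-75*d^2 + 22*d - 8)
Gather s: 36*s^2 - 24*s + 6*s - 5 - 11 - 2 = 36*s^2 - 18*s - 18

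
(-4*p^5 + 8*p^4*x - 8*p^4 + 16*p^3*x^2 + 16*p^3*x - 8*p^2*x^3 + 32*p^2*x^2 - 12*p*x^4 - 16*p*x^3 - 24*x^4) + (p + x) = -4*p^5 + 8*p^4*x - 8*p^4 + 16*p^3*x^2 + 16*p^3*x - 8*p^2*x^3 + 32*p^2*x^2 - 12*p*x^4 - 16*p*x^3 + p - 24*x^4 + x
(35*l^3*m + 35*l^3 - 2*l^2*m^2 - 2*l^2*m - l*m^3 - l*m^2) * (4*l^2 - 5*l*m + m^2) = 140*l^5*m + 140*l^5 - 183*l^4*m^2 - 183*l^4*m + 41*l^3*m^3 + 41*l^3*m^2 + 3*l^2*m^4 + 3*l^2*m^3 - l*m^5 - l*m^4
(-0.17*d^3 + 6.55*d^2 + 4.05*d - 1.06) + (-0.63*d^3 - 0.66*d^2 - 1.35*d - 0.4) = -0.8*d^3 + 5.89*d^2 + 2.7*d - 1.46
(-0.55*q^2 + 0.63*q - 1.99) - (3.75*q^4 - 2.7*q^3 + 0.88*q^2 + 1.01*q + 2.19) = -3.75*q^4 + 2.7*q^3 - 1.43*q^2 - 0.38*q - 4.18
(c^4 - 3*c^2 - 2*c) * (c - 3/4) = c^5 - 3*c^4/4 - 3*c^3 + c^2/4 + 3*c/2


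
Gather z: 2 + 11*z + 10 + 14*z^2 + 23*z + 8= 14*z^2 + 34*z + 20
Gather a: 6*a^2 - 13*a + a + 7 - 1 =6*a^2 - 12*a + 6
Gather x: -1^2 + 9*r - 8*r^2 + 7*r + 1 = -8*r^2 + 16*r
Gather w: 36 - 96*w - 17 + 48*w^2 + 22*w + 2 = 48*w^2 - 74*w + 21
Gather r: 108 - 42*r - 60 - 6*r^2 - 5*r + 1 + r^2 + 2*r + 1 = -5*r^2 - 45*r + 50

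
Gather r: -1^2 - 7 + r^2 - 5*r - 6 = r^2 - 5*r - 14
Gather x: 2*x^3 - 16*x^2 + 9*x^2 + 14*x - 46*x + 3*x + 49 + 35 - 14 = 2*x^3 - 7*x^2 - 29*x + 70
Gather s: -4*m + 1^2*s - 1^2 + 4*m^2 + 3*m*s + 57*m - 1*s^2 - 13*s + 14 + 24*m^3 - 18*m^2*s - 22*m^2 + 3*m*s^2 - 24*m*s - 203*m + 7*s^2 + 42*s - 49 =24*m^3 - 18*m^2 - 150*m + s^2*(3*m + 6) + s*(-18*m^2 - 21*m + 30) - 36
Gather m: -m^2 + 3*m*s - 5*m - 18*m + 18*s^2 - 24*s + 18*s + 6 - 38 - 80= -m^2 + m*(3*s - 23) + 18*s^2 - 6*s - 112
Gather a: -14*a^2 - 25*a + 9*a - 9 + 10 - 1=-14*a^2 - 16*a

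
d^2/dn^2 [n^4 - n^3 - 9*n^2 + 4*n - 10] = 12*n^2 - 6*n - 18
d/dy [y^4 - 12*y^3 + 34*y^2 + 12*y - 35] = 4*y^3 - 36*y^2 + 68*y + 12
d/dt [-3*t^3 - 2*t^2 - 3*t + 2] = -9*t^2 - 4*t - 3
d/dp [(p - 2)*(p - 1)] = 2*p - 3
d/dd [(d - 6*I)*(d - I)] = 2*d - 7*I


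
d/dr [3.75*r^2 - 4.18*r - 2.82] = 7.5*r - 4.18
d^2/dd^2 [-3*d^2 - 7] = -6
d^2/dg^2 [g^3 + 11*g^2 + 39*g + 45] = 6*g + 22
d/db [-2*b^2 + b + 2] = 1 - 4*b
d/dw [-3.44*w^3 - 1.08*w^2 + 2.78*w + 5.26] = -10.32*w^2 - 2.16*w + 2.78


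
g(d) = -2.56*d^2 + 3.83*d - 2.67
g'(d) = 3.83 - 5.12*d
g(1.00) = -1.40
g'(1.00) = -1.29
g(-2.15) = -22.74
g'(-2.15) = 14.84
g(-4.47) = -70.94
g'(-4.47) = 26.72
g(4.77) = -42.65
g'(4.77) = -20.59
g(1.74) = -3.76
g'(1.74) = -5.08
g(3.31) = -18.04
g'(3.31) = -13.12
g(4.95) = -46.44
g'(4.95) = -21.51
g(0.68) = -1.25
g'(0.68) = 0.35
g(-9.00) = -244.50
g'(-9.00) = 49.91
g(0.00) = -2.67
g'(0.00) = 3.83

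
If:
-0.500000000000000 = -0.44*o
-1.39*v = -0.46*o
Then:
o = 1.14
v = 0.38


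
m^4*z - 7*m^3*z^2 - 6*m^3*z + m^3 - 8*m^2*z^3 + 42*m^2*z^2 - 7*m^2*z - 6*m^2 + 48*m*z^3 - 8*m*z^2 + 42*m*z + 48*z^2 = (m - 6)*(m - 8*z)*(m + z)*(m*z + 1)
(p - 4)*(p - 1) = p^2 - 5*p + 4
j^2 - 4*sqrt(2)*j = j*(j - 4*sqrt(2))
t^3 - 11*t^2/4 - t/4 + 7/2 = (t - 2)*(t - 7/4)*(t + 1)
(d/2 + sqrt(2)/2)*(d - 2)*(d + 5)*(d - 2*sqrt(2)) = d^4/2 - sqrt(2)*d^3/2 + 3*d^3/2 - 7*d^2 - 3*sqrt(2)*d^2/2 - 6*d + 5*sqrt(2)*d + 20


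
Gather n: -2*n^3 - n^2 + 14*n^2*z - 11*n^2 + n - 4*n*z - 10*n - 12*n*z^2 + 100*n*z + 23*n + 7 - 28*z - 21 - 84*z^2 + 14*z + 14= -2*n^3 + n^2*(14*z - 12) + n*(-12*z^2 + 96*z + 14) - 84*z^2 - 14*z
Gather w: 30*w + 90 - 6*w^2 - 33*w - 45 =-6*w^2 - 3*w + 45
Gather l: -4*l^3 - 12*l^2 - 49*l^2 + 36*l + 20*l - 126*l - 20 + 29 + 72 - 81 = -4*l^3 - 61*l^2 - 70*l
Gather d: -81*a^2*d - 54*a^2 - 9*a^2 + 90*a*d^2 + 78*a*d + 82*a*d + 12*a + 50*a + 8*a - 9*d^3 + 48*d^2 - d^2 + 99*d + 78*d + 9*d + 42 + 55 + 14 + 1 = -63*a^2 + 70*a - 9*d^3 + d^2*(90*a + 47) + d*(-81*a^2 + 160*a + 186) + 112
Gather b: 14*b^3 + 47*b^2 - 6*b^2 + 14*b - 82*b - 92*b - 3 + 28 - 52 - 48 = 14*b^3 + 41*b^2 - 160*b - 75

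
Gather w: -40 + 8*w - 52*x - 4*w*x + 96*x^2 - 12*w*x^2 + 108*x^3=w*(-12*x^2 - 4*x + 8) + 108*x^3 + 96*x^2 - 52*x - 40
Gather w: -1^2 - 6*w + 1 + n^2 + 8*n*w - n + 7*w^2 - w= n^2 - n + 7*w^2 + w*(8*n - 7)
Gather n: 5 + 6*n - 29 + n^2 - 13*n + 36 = n^2 - 7*n + 12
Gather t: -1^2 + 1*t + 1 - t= 0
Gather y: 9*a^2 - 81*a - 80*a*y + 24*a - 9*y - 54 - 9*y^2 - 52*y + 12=9*a^2 - 57*a - 9*y^2 + y*(-80*a - 61) - 42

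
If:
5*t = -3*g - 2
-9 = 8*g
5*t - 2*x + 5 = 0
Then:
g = -9/8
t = 11/40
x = 51/16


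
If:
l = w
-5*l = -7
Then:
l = 7/5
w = 7/5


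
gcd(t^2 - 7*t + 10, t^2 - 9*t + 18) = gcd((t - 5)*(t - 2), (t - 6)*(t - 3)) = 1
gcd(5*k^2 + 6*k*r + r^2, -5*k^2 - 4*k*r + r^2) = k + r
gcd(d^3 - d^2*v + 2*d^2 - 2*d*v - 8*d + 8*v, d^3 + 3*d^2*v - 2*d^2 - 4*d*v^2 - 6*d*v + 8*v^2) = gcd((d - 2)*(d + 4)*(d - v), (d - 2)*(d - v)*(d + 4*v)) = -d^2 + d*v + 2*d - 2*v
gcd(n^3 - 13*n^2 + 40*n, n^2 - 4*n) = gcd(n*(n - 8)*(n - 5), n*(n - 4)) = n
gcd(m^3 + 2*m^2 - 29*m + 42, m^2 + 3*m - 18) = m - 3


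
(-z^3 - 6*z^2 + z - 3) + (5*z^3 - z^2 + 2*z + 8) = 4*z^3 - 7*z^2 + 3*z + 5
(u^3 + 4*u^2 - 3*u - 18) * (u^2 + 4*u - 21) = u^5 + 8*u^4 - 8*u^3 - 114*u^2 - 9*u + 378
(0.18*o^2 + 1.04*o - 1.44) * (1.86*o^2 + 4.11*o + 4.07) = 0.3348*o^4 + 2.6742*o^3 + 2.3286*o^2 - 1.6856*o - 5.8608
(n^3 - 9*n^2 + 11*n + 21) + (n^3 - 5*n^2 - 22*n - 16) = 2*n^3 - 14*n^2 - 11*n + 5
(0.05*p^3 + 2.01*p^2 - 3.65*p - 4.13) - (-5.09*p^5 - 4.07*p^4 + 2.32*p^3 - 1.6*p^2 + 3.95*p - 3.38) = 5.09*p^5 + 4.07*p^4 - 2.27*p^3 + 3.61*p^2 - 7.6*p - 0.75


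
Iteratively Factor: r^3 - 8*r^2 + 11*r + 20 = (r - 5)*(r^2 - 3*r - 4) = (r - 5)*(r + 1)*(r - 4)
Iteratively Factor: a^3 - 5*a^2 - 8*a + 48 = (a - 4)*(a^2 - a - 12) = (a - 4)*(a + 3)*(a - 4)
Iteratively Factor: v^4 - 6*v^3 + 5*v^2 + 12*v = (v - 4)*(v^3 - 2*v^2 - 3*v) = (v - 4)*(v - 3)*(v^2 + v) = v*(v - 4)*(v - 3)*(v + 1)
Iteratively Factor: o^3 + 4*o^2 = (o)*(o^2 + 4*o) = o^2*(o + 4)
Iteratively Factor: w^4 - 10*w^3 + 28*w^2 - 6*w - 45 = (w + 1)*(w^3 - 11*w^2 + 39*w - 45) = (w - 3)*(w + 1)*(w^2 - 8*w + 15) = (w - 3)^2*(w + 1)*(w - 5)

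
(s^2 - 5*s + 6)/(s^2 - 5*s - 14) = (-s^2 + 5*s - 6)/(-s^2 + 5*s + 14)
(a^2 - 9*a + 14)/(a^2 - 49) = (a - 2)/(a + 7)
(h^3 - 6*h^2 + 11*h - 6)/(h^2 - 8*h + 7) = (h^2 - 5*h + 6)/(h - 7)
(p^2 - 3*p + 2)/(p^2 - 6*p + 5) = (p - 2)/(p - 5)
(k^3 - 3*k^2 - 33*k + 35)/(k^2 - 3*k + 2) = (k^2 - 2*k - 35)/(k - 2)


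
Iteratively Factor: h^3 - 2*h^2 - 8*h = (h + 2)*(h^2 - 4*h) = (h - 4)*(h + 2)*(h)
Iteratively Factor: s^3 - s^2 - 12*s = (s - 4)*(s^2 + 3*s) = (s - 4)*(s + 3)*(s)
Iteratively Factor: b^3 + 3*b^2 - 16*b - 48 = (b + 4)*(b^2 - b - 12) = (b - 4)*(b + 4)*(b + 3)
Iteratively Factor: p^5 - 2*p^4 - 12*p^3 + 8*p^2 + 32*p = (p + 2)*(p^4 - 4*p^3 - 4*p^2 + 16*p) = p*(p + 2)*(p^3 - 4*p^2 - 4*p + 16) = p*(p - 2)*(p + 2)*(p^2 - 2*p - 8) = p*(p - 2)*(p + 2)^2*(p - 4)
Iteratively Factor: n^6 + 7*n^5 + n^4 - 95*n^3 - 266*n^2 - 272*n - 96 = (n - 4)*(n^5 + 11*n^4 + 45*n^3 + 85*n^2 + 74*n + 24) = (n - 4)*(n + 1)*(n^4 + 10*n^3 + 35*n^2 + 50*n + 24) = (n - 4)*(n + 1)^2*(n^3 + 9*n^2 + 26*n + 24) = (n - 4)*(n + 1)^2*(n + 2)*(n^2 + 7*n + 12) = (n - 4)*(n + 1)^2*(n + 2)*(n + 4)*(n + 3)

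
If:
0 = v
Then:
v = 0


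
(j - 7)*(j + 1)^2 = j^3 - 5*j^2 - 13*j - 7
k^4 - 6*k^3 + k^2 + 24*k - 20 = (k - 5)*(k - 2)*(k - 1)*(k + 2)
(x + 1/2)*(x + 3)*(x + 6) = x^3 + 19*x^2/2 + 45*x/2 + 9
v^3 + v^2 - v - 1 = (v - 1)*(v + 1)^2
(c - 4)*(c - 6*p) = c^2 - 6*c*p - 4*c + 24*p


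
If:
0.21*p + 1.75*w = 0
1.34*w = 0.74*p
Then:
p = 0.00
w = 0.00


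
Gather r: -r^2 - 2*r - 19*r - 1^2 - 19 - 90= -r^2 - 21*r - 110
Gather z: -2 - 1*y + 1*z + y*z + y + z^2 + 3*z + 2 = z^2 + z*(y + 4)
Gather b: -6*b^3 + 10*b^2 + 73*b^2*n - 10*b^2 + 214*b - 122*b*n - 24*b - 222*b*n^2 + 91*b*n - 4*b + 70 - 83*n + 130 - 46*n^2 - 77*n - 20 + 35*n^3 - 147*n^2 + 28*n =-6*b^3 + 73*b^2*n + b*(-222*n^2 - 31*n + 186) + 35*n^3 - 193*n^2 - 132*n + 180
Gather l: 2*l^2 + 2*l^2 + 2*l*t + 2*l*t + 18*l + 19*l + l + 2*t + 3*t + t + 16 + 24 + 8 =4*l^2 + l*(4*t + 38) + 6*t + 48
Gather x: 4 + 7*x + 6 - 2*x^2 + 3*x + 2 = -2*x^2 + 10*x + 12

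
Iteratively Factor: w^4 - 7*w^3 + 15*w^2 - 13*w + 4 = (w - 1)*(w^3 - 6*w^2 + 9*w - 4) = (w - 1)^2*(w^2 - 5*w + 4) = (w - 1)^3*(w - 4)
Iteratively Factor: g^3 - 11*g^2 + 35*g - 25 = (g - 5)*(g^2 - 6*g + 5) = (g - 5)^2*(g - 1)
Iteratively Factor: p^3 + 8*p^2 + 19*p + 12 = (p + 1)*(p^2 + 7*p + 12) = (p + 1)*(p + 3)*(p + 4)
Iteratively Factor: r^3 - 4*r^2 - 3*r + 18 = (r - 3)*(r^2 - r - 6) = (r - 3)^2*(r + 2)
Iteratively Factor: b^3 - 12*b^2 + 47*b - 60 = (b - 3)*(b^2 - 9*b + 20) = (b - 4)*(b - 3)*(b - 5)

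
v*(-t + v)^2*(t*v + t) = t^3*v^2 + t^3*v - 2*t^2*v^3 - 2*t^2*v^2 + t*v^4 + t*v^3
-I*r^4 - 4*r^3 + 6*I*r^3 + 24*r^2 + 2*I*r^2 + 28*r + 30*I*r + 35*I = (r - 7)*(r - 5*I)*(r + I)*(-I*r - I)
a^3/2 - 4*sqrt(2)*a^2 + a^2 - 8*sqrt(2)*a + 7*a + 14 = (a/2 + 1)*(a - 7*sqrt(2))*(a - sqrt(2))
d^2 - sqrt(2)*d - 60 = (d - 6*sqrt(2))*(d + 5*sqrt(2))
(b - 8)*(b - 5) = b^2 - 13*b + 40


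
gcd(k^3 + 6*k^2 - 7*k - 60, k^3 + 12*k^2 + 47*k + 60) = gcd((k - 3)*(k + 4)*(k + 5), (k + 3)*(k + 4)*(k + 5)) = k^2 + 9*k + 20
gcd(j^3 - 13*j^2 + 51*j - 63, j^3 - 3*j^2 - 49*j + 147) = j^2 - 10*j + 21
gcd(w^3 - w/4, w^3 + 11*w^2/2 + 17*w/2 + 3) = w + 1/2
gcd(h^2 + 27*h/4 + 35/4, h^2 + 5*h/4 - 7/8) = h + 7/4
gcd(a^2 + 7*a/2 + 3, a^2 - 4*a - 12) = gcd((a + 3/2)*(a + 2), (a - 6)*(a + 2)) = a + 2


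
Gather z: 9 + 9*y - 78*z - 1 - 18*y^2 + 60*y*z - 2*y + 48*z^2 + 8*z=-18*y^2 + 7*y + 48*z^2 + z*(60*y - 70) + 8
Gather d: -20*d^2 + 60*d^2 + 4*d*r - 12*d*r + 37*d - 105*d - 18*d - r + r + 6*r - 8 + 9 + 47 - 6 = 40*d^2 + d*(-8*r - 86) + 6*r + 42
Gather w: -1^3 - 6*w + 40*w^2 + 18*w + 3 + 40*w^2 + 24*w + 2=80*w^2 + 36*w + 4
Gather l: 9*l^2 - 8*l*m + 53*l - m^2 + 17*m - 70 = 9*l^2 + l*(53 - 8*m) - m^2 + 17*m - 70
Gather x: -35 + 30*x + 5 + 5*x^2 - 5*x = 5*x^2 + 25*x - 30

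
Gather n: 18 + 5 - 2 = 21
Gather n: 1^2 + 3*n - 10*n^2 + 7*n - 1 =-10*n^2 + 10*n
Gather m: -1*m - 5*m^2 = -5*m^2 - m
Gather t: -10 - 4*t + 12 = 2 - 4*t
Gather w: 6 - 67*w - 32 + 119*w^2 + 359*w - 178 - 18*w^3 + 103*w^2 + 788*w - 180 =-18*w^3 + 222*w^2 + 1080*w - 384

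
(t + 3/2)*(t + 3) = t^2 + 9*t/2 + 9/2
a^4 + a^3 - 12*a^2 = a^2*(a - 3)*(a + 4)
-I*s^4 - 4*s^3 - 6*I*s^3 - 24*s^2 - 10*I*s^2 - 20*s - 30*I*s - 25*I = (s + 1)*(s + 5)*(s - 5*I)*(-I*s + 1)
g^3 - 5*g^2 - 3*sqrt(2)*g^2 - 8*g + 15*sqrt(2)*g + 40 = (g - 5)*(g - 4*sqrt(2))*(g + sqrt(2))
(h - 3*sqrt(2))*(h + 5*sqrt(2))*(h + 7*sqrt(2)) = h^3 + 9*sqrt(2)*h^2 - 2*h - 210*sqrt(2)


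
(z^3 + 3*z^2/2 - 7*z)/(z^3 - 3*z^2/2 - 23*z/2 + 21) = z/(z - 3)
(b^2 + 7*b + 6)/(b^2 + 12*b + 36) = (b + 1)/(b + 6)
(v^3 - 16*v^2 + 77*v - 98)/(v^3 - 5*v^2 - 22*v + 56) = (v - 7)/(v + 4)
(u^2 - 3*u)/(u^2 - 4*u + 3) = u/(u - 1)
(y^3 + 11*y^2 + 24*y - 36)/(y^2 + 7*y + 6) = (y^2 + 5*y - 6)/(y + 1)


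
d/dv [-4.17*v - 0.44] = -4.17000000000000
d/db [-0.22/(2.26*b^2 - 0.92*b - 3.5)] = (0.9944*b - 0.2024)/(-2.26*b^2 + 0.92*b + 3.5)^2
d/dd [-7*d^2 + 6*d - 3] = 6 - 14*d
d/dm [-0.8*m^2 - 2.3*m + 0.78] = -1.6*m - 2.3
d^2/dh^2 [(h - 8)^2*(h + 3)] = 6*h - 26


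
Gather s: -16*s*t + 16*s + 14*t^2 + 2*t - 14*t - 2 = s*(16 - 16*t) + 14*t^2 - 12*t - 2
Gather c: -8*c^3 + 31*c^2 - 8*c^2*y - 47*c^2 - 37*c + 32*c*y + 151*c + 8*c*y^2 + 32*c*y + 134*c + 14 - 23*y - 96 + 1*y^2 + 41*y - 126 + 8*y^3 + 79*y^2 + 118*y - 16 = -8*c^3 + c^2*(-8*y - 16) + c*(8*y^2 + 64*y + 248) + 8*y^3 + 80*y^2 + 136*y - 224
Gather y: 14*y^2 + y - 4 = 14*y^2 + y - 4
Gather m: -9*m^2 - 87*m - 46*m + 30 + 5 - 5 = -9*m^2 - 133*m + 30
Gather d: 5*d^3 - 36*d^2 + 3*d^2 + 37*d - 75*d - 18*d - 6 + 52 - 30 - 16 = 5*d^3 - 33*d^2 - 56*d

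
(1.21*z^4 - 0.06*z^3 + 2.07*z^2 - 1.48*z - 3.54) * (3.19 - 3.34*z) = -4.0414*z^5 + 4.0603*z^4 - 7.1052*z^3 + 11.5465*z^2 + 7.1024*z - 11.2926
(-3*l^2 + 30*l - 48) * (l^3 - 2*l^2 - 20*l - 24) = -3*l^5 + 36*l^4 - 48*l^3 - 432*l^2 + 240*l + 1152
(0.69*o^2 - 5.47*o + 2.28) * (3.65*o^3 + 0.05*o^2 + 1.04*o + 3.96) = 2.5185*o^5 - 19.931*o^4 + 8.7661*o^3 - 2.8424*o^2 - 19.29*o + 9.0288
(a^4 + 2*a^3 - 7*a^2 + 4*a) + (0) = a^4 + 2*a^3 - 7*a^2 + 4*a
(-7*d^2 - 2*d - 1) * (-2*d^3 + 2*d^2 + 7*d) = 14*d^5 - 10*d^4 - 51*d^3 - 16*d^2 - 7*d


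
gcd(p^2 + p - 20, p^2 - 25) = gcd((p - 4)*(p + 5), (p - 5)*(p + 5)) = p + 5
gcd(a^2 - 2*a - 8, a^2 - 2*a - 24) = 1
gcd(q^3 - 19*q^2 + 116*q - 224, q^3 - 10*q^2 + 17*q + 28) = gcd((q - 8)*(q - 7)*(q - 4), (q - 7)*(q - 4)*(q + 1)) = q^2 - 11*q + 28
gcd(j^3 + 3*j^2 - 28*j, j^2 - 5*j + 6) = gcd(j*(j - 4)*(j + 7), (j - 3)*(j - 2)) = 1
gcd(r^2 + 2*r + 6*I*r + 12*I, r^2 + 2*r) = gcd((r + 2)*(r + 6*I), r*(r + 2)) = r + 2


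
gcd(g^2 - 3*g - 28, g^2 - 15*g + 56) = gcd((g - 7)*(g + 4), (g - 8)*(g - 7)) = g - 7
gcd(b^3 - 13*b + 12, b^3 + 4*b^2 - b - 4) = b^2 + 3*b - 4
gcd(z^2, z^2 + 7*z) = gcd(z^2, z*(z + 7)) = z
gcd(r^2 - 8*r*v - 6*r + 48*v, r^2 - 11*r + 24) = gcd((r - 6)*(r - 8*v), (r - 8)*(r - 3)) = 1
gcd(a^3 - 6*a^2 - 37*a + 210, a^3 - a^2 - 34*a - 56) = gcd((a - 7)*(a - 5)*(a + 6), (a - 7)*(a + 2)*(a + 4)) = a - 7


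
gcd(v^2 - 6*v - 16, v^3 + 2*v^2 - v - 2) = v + 2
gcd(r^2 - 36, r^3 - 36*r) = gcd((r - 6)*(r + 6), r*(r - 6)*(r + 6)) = r^2 - 36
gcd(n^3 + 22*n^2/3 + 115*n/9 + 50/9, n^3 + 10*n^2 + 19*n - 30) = n + 5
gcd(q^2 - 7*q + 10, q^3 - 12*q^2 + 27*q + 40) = q - 5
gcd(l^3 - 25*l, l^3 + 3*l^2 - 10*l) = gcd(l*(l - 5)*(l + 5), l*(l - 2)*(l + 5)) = l^2 + 5*l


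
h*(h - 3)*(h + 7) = h^3 + 4*h^2 - 21*h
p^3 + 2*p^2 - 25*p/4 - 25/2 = (p - 5/2)*(p + 2)*(p + 5/2)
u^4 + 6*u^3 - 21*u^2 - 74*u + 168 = (u - 3)*(u - 2)*(u + 4)*(u + 7)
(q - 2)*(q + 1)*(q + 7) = q^3 + 6*q^2 - 9*q - 14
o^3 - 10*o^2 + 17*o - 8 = (o - 8)*(o - 1)^2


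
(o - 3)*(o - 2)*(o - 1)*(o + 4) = o^4 - 2*o^3 - 13*o^2 + 38*o - 24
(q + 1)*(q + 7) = q^2 + 8*q + 7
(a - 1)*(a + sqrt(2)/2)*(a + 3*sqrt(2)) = a^3 - a^2 + 7*sqrt(2)*a^2/2 - 7*sqrt(2)*a/2 + 3*a - 3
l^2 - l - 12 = (l - 4)*(l + 3)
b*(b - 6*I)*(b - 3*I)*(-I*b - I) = -I*b^4 - 9*b^3 - I*b^3 - 9*b^2 + 18*I*b^2 + 18*I*b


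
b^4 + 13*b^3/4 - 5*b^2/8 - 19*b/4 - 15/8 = (b - 5/4)*(b + 1/2)*(b + 1)*(b + 3)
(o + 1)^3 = o^3 + 3*o^2 + 3*o + 1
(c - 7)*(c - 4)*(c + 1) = c^3 - 10*c^2 + 17*c + 28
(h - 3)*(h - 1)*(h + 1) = h^3 - 3*h^2 - h + 3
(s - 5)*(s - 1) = s^2 - 6*s + 5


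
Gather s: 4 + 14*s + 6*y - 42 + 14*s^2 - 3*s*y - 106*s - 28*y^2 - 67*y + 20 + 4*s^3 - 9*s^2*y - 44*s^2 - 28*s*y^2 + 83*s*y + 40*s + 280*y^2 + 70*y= 4*s^3 + s^2*(-9*y - 30) + s*(-28*y^2 + 80*y - 52) + 252*y^2 + 9*y - 18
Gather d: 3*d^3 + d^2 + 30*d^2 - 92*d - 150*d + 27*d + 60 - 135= 3*d^3 + 31*d^2 - 215*d - 75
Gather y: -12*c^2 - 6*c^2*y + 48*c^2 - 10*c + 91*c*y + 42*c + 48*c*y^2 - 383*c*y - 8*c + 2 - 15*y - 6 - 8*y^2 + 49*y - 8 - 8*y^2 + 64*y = 36*c^2 + 24*c + y^2*(48*c - 16) + y*(-6*c^2 - 292*c + 98) - 12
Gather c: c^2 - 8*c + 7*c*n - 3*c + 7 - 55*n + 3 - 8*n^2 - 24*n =c^2 + c*(7*n - 11) - 8*n^2 - 79*n + 10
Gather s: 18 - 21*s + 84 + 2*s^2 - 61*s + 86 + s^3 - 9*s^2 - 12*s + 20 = s^3 - 7*s^2 - 94*s + 208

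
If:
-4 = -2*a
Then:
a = 2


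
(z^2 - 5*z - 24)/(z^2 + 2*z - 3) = (z - 8)/(z - 1)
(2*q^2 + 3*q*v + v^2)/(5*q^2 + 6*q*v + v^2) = (2*q + v)/(5*q + v)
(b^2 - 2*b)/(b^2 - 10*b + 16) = b/(b - 8)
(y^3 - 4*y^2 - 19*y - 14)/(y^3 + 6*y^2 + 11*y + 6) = (y - 7)/(y + 3)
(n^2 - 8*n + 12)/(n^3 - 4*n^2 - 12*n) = (n - 2)/(n*(n + 2))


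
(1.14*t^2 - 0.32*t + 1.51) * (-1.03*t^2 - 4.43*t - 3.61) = -1.1742*t^4 - 4.7206*t^3 - 4.2531*t^2 - 5.5341*t - 5.4511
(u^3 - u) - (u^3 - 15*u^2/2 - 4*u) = 15*u^2/2 + 3*u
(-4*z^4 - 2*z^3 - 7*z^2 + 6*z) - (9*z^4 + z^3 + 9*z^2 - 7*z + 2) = -13*z^4 - 3*z^3 - 16*z^2 + 13*z - 2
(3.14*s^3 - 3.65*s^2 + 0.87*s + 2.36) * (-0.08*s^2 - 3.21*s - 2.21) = -0.2512*s^5 - 9.7874*s^4 + 4.7075*s^3 + 5.085*s^2 - 9.4983*s - 5.2156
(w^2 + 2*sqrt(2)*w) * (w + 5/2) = w^3 + 5*w^2/2 + 2*sqrt(2)*w^2 + 5*sqrt(2)*w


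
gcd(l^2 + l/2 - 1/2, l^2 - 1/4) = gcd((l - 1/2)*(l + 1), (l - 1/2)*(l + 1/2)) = l - 1/2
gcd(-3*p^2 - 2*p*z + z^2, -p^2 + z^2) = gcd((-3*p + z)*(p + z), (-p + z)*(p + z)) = p + z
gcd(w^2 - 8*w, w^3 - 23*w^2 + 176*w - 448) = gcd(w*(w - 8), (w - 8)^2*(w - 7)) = w - 8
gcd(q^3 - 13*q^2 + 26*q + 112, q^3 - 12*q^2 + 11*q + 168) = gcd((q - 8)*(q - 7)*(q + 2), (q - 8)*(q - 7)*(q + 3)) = q^2 - 15*q + 56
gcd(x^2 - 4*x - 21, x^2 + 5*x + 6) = x + 3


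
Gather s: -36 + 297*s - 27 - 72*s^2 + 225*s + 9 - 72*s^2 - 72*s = -144*s^2 + 450*s - 54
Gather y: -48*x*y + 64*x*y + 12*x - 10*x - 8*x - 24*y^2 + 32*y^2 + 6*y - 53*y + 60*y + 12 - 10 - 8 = -6*x + 8*y^2 + y*(16*x + 13) - 6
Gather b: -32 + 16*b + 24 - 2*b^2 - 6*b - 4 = -2*b^2 + 10*b - 12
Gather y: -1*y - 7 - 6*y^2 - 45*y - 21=-6*y^2 - 46*y - 28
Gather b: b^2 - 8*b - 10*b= b^2 - 18*b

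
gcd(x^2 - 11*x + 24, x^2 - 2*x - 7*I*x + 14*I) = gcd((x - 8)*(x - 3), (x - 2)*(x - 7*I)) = 1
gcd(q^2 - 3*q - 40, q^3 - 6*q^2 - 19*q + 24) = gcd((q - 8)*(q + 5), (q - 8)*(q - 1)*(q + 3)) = q - 8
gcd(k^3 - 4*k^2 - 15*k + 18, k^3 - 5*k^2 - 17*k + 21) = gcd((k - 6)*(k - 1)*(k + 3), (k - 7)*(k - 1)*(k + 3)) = k^2 + 2*k - 3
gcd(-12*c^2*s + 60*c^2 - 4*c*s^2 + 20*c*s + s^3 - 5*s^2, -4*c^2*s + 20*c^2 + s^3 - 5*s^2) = 2*c*s - 10*c + s^2 - 5*s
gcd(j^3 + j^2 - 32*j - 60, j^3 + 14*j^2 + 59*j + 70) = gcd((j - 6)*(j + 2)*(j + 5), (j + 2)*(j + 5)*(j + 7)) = j^2 + 7*j + 10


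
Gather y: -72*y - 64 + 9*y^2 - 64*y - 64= 9*y^2 - 136*y - 128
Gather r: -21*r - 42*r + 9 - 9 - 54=-63*r - 54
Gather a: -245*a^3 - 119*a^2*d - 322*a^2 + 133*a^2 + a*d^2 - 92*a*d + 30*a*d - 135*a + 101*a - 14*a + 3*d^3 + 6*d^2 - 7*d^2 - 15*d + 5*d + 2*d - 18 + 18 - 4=-245*a^3 + a^2*(-119*d - 189) + a*(d^2 - 62*d - 48) + 3*d^3 - d^2 - 8*d - 4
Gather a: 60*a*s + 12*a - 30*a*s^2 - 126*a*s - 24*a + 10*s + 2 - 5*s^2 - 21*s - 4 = a*(-30*s^2 - 66*s - 12) - 5*s^2 - 11*s - 2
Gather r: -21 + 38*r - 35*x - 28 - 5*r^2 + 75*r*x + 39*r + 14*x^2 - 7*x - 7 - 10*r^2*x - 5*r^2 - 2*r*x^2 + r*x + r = r^2*(-10*x - 10) + r*(-2*x^2 + 76*x + 78) + 14*x^2 - 42*x - 56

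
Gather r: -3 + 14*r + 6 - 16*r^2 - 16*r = -16*r^2 - 2*r + 3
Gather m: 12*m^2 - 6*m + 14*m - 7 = 12*m^2 + 8*m - 7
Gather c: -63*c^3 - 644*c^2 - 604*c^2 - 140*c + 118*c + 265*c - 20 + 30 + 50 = -63*c^3 - 1248*c^2 + 243*c + 60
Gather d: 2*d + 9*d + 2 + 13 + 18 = 11*d + 33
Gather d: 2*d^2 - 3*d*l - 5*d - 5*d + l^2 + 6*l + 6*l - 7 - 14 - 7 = 2*d^2 + d*(-3*l - 10) + l^2 + 12*l - 28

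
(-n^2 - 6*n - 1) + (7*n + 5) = -n^2 + n + 4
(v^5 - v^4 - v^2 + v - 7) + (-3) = v^5 - v^4 - v^2 + v - 10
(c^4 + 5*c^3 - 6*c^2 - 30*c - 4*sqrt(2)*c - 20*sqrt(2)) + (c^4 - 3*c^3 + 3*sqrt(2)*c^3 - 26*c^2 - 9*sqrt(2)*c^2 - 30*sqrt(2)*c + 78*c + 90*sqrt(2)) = 2*c^4 + 2*c^3 + 3*sqrt(2)*c^3 - 32*c^2 - 9*sqrt(2)*c^2 - 34*sqrt(2)*c + 48*c + 70*sqrt(2)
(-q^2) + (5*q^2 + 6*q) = 4*q^2 + 6*q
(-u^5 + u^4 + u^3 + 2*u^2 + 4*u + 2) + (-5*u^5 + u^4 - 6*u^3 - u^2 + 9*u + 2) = -6*u^5 + 2*u^4 - 5*u^3 + u^2 + 13*u + 4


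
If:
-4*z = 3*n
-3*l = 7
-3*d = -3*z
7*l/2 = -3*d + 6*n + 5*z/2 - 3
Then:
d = 31/51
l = -7/3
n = -124/153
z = 31/51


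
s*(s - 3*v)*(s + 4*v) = s^3 + s^2*v - 12*s*v^2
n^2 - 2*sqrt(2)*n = n*(n - 2*sqrt(2))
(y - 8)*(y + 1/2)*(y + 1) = y^3 - 13*y^2/2 - 23*y/2 - 4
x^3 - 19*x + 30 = (x - 3)*(x - 2)*(x + 5)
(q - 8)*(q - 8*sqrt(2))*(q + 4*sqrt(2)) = q^3 - 8*q^2 - 4*sqrt(2)*q^2 - 64*q + 32*sqrt(2)*q + 512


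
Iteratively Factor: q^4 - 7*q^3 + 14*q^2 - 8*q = (q - 2)*(q^3 - 5*q^2 + 4*q) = q*(q - 2)*(q^2 - 5*q + 4) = q*(q - 2)*(q - 1)*(q - 4)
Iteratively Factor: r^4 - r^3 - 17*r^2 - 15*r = (r + 1)*(r^3 - 2*r^2 - 15*r) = r*(r + 1)*(r^2 - 2*r - 15) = r*(r + 1)*(r + 3)*(r - 5)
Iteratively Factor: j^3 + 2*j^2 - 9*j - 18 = (j + 2)*(j^2 - 9) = (j - 3)*(j + 2)*(j + 3)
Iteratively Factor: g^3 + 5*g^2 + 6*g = (g)*(g^2 + 5*g + 6) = g*(g + 3)*(g + 2)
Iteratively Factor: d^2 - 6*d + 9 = (d - 3)*(d - 3)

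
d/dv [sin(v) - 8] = cos(v)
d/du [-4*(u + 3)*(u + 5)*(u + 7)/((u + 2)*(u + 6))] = 4*(-u^4 - 16*u^3 - 85*u^2 - 150*u - 12)/(u^4 + 16*u^3 + 88*u^2 + 192*u + 144)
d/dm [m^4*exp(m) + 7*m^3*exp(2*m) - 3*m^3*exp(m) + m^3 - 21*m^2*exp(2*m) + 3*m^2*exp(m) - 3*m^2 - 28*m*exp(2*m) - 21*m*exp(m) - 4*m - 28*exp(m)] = m^4*exp(m) + 14*m^3*exp(2*m) + m^3*exp(m) - 21*m^2*exp(2*m) - 6*m^2*exp(m) + 3*m^2 - 98*m*exp(2*m) - 15*m*exp(m) - 6*m - 28*exp(2*m) - 49*exp(m) - 4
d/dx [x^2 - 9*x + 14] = 2*x - 9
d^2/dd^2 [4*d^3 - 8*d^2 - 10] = 24*d - 16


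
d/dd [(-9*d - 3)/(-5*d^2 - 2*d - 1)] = 3*(-15*d^2 - 10*d + 1)/(25*d^4 + 20*d^3 + 14*d^2 + 4*d + 1)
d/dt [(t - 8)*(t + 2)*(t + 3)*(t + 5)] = 4*t^3 + 6*t^2 - 98*t - 218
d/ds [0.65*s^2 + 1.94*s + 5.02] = 1.3*s + 1.94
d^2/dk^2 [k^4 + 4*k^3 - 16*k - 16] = 12*k*(k + 2)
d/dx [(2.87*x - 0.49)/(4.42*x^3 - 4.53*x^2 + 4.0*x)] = (-25.3708*x^3 + 19.4985*x^2 - 4.4394*x + 1.96)/(x^2*(19.5364*x^4 - 40.0452*x^3 + 55.8809*x^2 - 36.24*x + 16.0))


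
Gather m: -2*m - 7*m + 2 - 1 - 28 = -9*m - 27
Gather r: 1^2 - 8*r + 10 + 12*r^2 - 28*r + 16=12*r^2 - 36*r + 27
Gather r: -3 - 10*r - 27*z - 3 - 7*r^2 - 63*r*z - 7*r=-7*r^2 + r*(-63*z - 17) - 27*z - 6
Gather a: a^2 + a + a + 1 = a^2 + 2*a + 1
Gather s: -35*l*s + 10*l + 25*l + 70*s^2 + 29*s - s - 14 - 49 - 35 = 35*l + 70*s^2 + s*(28 - 35*l) - 98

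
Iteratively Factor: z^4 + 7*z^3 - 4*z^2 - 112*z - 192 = (z - 4)*(z^3 + 11*z^2 + 40*z + 48) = (z - 4)*(z + 4)*(z^2 + 7*z + 12) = (z - 4)*(z + 3)*(z + 4)*(z + 4)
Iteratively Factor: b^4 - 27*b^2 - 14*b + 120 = (b - 2)*(b^3 + 2*b^2 - 23*b - 60) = (b - 5)*(b - 2)*(b^2 + 7*b + 12) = (b - 5)*(b - 2)*(b + 3)*(b + 4)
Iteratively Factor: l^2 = (l)*(l)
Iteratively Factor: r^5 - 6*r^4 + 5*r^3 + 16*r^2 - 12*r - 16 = (r - 2)*(r^4 - 4*r^3 - 3*r^2 + 10*r + 8) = (r - 4)*(r - 2)*(r^3 - 3*r - 2) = (r - 4)*(r - 2)*(r + 1)*(r^2 - r - 2) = (r - 4)*(r - 2)^2*(r + 1)*(r + 1)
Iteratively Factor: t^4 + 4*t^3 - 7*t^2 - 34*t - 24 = (t + 1)*(t^3 + 3*t^2 - 10*t - 24) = (t + 1)*(t + 4)*(t^2 - t - 6) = (t - 3)*(t + 1)*(t + 4)*(t + 2)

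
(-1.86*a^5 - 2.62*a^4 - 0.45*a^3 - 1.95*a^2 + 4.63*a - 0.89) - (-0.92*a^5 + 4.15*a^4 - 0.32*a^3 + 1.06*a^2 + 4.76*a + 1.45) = -0.94*a^5 - 6.77*a^4 - 0.13*a^3 - 3.01*a^2 - 0.13*a - 2.34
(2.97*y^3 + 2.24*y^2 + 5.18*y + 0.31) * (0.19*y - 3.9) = 0.5643*y^4 - 11.1574*y^3 - 7.7518*y^2 - 20.1431*y - 1.209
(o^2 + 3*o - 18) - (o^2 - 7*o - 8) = 10*o - 10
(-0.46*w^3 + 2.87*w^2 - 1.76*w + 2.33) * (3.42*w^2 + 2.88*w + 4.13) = -1.5732*w^5 + 8.4906*w^4 + 0.3466*w^3 + 14.7529*w^2 - 0.5584*w + 9.6229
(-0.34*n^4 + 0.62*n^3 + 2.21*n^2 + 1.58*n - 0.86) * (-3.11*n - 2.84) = 1.0574*n^5 - 0.9626*n^4 - 8.6339*n^3 - 11.1902*n^2 - 1.8126*n + 2.4424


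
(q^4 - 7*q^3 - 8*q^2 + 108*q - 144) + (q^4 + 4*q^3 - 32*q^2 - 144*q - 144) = 2*q^4 - 3*q^3 - 40*q^2 - 36*q - 288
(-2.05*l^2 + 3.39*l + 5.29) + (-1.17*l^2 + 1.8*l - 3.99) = -3.22*l^2 + 5.19*l + 1.3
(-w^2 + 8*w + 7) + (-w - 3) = -w^2 + 7*w + 4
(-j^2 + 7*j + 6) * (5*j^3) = -5*j^5 + 35*j^4 + 30*j^3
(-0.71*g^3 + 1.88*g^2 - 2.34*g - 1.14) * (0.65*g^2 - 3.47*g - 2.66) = -0.4615*g^5 + 3.6857*g^4 - 6.156*g^3 + 2.378*g^2 + 10.1802*g + 3.0324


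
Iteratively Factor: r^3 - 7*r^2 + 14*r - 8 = (r - 4)*(r^2 - 3*r + 2) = (r - 4)*(r - 2)*(r - 1)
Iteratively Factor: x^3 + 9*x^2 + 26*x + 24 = (x + 2)*(x^2 + 7*x + 12) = (x + 2)*(x + 3)*(x + 4)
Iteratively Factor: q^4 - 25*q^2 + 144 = (q - 3)*(q^3 + 3*q^2 - 16*q - 48) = (q - 4)*(q - 3)*(q^2 + 7*q + 12) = (q - 4)*(q - 3)*(q + 3)*(q + 4)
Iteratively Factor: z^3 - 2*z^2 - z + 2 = (z - 1)*(z^2 - z - 2) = (z - 1)*(z + 1)*(z - 2)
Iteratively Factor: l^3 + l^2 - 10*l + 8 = (l - 2)*(l^2 + 3*l - 4) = (l - 2)*(l - 1)*(l + 4)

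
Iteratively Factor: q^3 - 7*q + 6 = (q + 3)*(q^2 - 3*q + 2) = (q - 2)*(q + 3)*(q - 1)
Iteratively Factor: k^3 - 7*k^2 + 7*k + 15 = (k - 5)*(k^2 - 2*k - 3) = (k - 5)*(k + 1)*(k - 3)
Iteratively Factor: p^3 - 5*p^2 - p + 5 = (p + 1)*(p^2 - 6*p + 5) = (p - 1)*(p + 1)*(p - 5)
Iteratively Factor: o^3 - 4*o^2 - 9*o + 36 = (o - 3)*(o^2 - o - 12) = (o - 3)*(o + 3)*(o - 4)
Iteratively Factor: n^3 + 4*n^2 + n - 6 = (n + 2)*(n^2 + 2*n - 3) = (n + 2)*(n + 3)*(n - 1)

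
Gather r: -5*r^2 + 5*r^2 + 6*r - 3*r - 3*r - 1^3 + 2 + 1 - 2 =0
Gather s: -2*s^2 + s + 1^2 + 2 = -2*s^2 + s + 3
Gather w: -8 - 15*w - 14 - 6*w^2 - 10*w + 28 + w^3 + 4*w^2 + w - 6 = w^3 - 2*w^2 - 24*w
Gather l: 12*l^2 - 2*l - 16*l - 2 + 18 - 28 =12*l^2 - 18*l - 12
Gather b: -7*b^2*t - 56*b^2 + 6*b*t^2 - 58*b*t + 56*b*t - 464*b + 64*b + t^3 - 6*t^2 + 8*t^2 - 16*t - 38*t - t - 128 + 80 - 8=b^2*(-7*t - 56) + b*(6*t^2 - 2*t - 400) + t^3 + 2*t^2 - 55*t - 56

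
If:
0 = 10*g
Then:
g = 0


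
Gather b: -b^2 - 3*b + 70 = -b^2 - 3*b + 70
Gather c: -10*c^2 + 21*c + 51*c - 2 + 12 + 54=-10*c^2 + 72*c + 64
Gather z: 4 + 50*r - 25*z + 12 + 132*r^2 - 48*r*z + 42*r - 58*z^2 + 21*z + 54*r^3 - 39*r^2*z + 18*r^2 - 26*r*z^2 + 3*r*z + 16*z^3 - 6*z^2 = 54*r^3 + 150*r^2 + 92*r + 16*z^3 + z^2*(-26*r - 64) + z*(-39*r^2 - 45*r - 4) + 16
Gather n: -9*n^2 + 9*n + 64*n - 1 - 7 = -9*n^2 + 73*n - 8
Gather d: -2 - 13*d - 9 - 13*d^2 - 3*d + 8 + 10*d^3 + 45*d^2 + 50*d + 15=10*d^3 + 32*d^2 + 34*d + 12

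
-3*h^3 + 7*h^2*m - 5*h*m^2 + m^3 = (-3*h + m)*(-h + m)^2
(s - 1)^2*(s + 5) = s^3 + 3*s^2 - 9*s + 5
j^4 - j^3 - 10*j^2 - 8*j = j*(j - 4)*(j + 1)*(j + 2)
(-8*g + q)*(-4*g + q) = 32*g^2 - 12*g*q + q^2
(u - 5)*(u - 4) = u^2 - 9*u + 20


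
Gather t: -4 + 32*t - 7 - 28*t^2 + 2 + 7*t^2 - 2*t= -21*t^2 + 30*t - 9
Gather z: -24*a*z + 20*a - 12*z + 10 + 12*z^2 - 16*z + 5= 20*a + 12*z^2 + z*(-24*a - 28) + 15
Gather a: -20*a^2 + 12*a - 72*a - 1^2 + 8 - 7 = -20*a^2 - 60*a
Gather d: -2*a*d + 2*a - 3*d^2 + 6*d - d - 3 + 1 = 2*a - 3*d^2 + d*(5 - 2*a) - 2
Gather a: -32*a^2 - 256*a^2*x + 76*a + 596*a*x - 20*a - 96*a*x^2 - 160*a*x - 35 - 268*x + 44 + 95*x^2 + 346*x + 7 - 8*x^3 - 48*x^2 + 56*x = a^2*(-256*x - 32) + a*(-96*x^2 + 436*x + 56) - 8*x^3 + 47*x^2 + 134*x + 16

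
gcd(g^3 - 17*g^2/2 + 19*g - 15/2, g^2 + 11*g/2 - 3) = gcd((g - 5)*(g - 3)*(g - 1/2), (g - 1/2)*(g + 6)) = g - 1/2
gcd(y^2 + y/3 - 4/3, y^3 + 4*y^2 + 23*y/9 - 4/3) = y + 4/3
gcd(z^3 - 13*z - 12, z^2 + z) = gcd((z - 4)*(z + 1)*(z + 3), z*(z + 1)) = z + 1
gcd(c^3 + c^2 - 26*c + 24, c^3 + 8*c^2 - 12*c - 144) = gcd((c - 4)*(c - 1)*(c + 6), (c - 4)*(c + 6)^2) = c^2 + 2*c - 24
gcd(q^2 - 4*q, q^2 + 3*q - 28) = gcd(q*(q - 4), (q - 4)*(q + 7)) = q - 4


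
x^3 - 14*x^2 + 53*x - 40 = (x - 8)*(x - 5)*(x - 1)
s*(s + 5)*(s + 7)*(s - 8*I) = s^4 + 12*s^3 - 8*I*s^3 + 35*s^2 - 96*I*s^2 - 280*I*s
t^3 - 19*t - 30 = (t - 5)*(t + 2)*(t + 3)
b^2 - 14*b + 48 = (b - 8)*(b - 6)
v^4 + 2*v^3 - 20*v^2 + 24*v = v*(v - 2)^2*(v + 6)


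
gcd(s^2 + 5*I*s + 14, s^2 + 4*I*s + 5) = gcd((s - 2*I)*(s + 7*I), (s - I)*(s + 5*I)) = 1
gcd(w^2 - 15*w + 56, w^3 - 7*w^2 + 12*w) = 1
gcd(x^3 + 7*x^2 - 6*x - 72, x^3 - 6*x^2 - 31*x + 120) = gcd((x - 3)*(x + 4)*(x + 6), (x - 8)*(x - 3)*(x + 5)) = x - 3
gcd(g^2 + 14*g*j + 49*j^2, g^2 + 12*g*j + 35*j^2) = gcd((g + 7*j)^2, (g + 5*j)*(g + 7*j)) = g + 7*j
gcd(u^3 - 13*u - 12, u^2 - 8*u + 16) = u - 4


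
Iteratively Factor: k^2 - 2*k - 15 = (k + 3)*(k - 5)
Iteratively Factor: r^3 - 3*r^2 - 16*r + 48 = (r + 4)*(r^2 - 7*r + 12) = (r - 3)*(r + 4)*(r - 4)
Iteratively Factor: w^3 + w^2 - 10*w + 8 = (w - 2)*(w^2 + 3*w - 4) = (w - 2)*(w + 4)*(w - 1)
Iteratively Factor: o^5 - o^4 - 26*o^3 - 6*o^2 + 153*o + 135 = (o - 3)*(o^4 + 2*o^3 - 20*o^2 - 66*o - 45) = (o - 5)*(o - 3)*(o^3 + 7*o^2 + 15*o + 9) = (o - 5)*(o - 3)*(o + 1)*(o^2 + 6*o + 9) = (o - 5)*(o - 3)*(o + 1)*(o + 3)*(o + 3)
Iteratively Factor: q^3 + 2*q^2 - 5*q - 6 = (q + 1)*(q^2 + q - 6) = (q + 1)*(q + 3)*(q - 2)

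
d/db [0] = 0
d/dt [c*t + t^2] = c + 2*t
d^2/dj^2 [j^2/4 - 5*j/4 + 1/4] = 1/2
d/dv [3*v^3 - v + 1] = 9*v^2 - 1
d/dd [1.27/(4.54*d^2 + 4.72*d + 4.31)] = (-11.5316*d - 5.9944)/(4.54*d^2 + 4.72*d + 4.31)^2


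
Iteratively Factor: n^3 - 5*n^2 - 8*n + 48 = (n + 3)*(n^2 - 8*n + 16) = (n - 4)*(n + 3)*(n - 4)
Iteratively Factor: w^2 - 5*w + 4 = (w - 4)*(w - 1)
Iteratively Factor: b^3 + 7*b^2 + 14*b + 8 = (b + 4)*(b^2 + 3*b + 2) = (b + 2)*(b + 4)*(b + 1)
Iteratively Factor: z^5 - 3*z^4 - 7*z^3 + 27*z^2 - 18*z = (z - 1)*(z^4 - 2*z^3 - 9*z^2 + 18*z) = (z - 1)*(z + 3)*(z^3 - 5*z^2 + 6*z) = (z - 3)*(z - 1)*(z + 3)*(z^2 - 2*z) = (z - 3)*(z - 2)*(z - 1)*(z + 3)*(z)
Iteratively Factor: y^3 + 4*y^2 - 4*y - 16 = (y + 2)*(y^2 + 2*y - 8) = (y + 2)*(y + 4)*(y - 2)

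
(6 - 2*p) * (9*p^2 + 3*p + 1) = -18*p^3 + 48*p^2 + 16*p + 6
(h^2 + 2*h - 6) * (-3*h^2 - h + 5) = -3*h^4 - 7*h^3 + 21*h^2 + 16*h - 30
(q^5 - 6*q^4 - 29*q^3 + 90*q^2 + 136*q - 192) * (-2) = -2*q^5 + 12*q^4 + 58*q^3 - 180*q^2 - 272*q + 384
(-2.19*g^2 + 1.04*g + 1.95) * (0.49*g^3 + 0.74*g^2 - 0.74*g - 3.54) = -1.0731*g^5 - 1.111*g^4 + 3.3457*g^3 + 8.426*g^2 - 5.1246*g - 6.903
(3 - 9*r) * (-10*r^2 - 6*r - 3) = 90*r^3 + 24*r^2 + 9*r - 9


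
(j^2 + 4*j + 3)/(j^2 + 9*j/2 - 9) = 2*(j^2 + 4*j + 3)/(2*j^2 + 9*j - 18)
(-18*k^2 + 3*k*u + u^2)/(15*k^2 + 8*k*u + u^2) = (-18*k^2 + 3*k*u + u^2)/(15*k^2 + 8*k*u + u^2)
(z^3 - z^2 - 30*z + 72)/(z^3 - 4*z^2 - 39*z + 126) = (z - 4)/(z - 7)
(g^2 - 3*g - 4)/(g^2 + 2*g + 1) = (g - 4)/(g + 1)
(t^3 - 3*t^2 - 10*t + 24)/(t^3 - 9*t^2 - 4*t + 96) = (t - 2)/(t - 8)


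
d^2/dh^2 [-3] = 0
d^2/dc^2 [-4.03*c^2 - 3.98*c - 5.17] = -8.06000000000000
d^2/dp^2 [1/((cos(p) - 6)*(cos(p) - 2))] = 2*(-2*sin(p)^4 + 9*sin(p)^2 - 63*cos(p) + 3*cos(3*p) + 45)/((cos(p) - 6)^3*(cos(p) - 2)^3)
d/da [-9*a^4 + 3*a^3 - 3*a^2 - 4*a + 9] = -36*a^3 + 9*a^2 - 6*a - 4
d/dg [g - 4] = 1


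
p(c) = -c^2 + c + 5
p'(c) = 1 - 2*c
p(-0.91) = 3.26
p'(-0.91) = 2.82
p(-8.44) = -74.67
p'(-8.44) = 17.88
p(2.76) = 0.14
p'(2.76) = -4.52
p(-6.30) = -40.99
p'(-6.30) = 13.60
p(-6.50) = -43.75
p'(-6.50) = 14.00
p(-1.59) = 0.88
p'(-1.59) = 4.18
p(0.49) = 5.25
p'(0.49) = 0.02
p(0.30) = 5.21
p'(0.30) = 0.40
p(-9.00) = -85.00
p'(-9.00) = 19.00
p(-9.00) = -85.00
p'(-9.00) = 19.00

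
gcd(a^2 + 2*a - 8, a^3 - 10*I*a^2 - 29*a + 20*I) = 1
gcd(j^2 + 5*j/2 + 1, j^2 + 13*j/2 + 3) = j + 1/2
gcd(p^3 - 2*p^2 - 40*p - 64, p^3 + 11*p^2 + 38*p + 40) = p^2 + 6*p + 8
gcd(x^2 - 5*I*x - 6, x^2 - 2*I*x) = x - 2*I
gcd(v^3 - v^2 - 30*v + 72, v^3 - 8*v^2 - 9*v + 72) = v - 3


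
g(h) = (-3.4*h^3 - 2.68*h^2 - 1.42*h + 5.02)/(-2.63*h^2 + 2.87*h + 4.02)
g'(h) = (5.26*h - 2.87)*(-3.4*h^3 - 2.68*h^2 - 1.42*h + 5.02)/(-2.63*h^2 + 2.87*h + 4.02)^2 + (-10.2*h^2 - 5.36*h - 1.42)/(-2.63*h^2 + 2.87*h + 4.02) = (8.942*h^4 - 19.516*h^3 - 52.4302*h^2 + 4.858*h - 20.1158)/(6.9169*h^4 - 15.0962*h^3 - 12.9083*h^2 + 23.0748*h + 16.1604)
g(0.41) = 0.79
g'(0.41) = -1.24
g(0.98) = -0.50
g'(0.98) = -4.09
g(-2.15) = -2.06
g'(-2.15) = 0.55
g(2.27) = 17.16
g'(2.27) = -29.67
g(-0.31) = 1.84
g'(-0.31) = -3.14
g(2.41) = 14.19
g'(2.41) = -15.11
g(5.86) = 11.22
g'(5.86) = 1.00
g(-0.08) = 1.36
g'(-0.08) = -1.46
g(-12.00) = -13.47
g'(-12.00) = 1.26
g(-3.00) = -2.72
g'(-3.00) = 0.93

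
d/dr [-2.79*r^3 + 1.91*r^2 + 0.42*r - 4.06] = -8.37*r^2 + 3.82*r + 0.42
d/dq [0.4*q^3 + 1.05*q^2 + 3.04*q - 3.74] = 1.2*q^2 + 2.1*q + 3.04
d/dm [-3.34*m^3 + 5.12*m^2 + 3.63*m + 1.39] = -10.02*m^2 + 10.24*m + 3.63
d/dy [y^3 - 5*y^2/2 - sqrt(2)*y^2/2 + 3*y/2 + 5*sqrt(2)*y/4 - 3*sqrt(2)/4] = 3*y^2 - 5*y - sqrt(2)*y + 3/2 + 5*sqrt(2)/4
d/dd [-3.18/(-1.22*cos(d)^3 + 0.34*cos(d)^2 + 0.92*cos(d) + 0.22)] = (11.6388*cos(d)^2 - 2.1624*cos(d) - 2.9256)*sin(d)/(-1.22*cos(d)^3 + 0.34*cos(d)^2 + 0.92*cos(d) + 0.22)^2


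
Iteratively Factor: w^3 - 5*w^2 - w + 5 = (w - 1)*(w^2 - 4*w - 5) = (w - 5)*(w - 1)*(w + 1)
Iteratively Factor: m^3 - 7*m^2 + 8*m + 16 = (m - 4)*(m^2 - 3*m - 4) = (m - 4)^2*(m + 1)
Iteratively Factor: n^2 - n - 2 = (n - 2)*(n + 1)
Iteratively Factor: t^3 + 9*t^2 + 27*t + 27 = (t + 3)*(t^2 + 6*t + 9) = (t + 3)^2*(t + 3)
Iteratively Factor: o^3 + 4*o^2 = (o + 4)*(o^2) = o*(o + 4)*(o)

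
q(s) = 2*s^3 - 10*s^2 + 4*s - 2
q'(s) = 6*s^2 - 20*s + 4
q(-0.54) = -7.39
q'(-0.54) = 16.55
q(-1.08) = -20.50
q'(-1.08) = 32.60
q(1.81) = -15.66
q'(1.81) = -12.54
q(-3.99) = -304.20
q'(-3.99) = 179.32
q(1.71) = -14.40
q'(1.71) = -12.66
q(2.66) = -24.47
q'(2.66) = -6.75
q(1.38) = -10.27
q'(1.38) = -12.17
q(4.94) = 14.83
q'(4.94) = 51.62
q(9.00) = 682.00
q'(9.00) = 310.00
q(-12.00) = -4946.00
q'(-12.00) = 1108.00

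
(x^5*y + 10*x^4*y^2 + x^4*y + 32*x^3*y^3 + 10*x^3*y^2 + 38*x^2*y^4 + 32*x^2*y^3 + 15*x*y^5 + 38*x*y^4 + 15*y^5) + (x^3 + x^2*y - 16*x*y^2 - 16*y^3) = x^5*y + 10*x^4*y^2 + x^4*y + 32*x^3*y^3 + 10*x^3*y^2 + x^3 + 38*x^2*y^4 + 32*x^2*y^3 + x^2*y + 15*x*y^5 + 38*x*y^4 - 16*x*y^2 + 15*y^5 - 16*y^3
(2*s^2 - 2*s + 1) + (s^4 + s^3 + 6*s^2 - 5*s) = s^4 + s^3 + 8*s^2 - 7*s + 1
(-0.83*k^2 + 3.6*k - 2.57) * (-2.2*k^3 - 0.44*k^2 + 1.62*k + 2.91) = 1.826*k^5 - 7.5548*k^4 + 2.7254*k^3 + 4.5475*k^2 + 6.3126*k - 7.4787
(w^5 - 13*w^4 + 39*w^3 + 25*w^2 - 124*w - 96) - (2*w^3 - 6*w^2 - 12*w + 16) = w^5 - 13*w^4 + 37*w^3 + 31*w^2 - 112*w - 112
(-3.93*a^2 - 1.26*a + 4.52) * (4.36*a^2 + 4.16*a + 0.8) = -17.1348*a^4 - 21.8424*a^3 + 11.3216*a^2 + 17.7952*a + 3.616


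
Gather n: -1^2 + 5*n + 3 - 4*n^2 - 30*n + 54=-4*n^2 - 25*n + 56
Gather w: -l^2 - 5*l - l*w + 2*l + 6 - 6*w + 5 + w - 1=-l^2 - 3*l + w*(-l - 5) + 10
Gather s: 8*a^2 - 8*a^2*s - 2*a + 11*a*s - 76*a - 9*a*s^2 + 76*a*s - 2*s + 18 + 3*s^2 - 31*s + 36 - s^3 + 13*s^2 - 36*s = 8*a^2 - 78*a - s^3 + s^2*(16 - 9*a) + s*(-8*a^2 + 87*a - 69) + 54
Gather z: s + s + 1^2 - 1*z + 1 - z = 2*s - 2*z + 2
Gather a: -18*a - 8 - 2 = -18*a - 10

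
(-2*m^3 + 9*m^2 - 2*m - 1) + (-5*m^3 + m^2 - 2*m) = -7*m^3 + 10*m^2 - 4*m - 1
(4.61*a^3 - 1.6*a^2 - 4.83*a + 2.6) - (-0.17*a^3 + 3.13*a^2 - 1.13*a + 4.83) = 4.78*a^3 - 4.73*a^2 - 3.7*a - 2.23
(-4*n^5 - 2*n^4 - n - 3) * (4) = -16*n^5 - 8*n^4 - 4*n - 12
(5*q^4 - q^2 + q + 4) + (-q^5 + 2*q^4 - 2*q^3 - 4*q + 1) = -q^5 + 7*q^4 - 2*q^3 - q^2 - 3*q + 5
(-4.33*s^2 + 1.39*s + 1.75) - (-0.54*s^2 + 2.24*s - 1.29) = -3.79*s^2 - 0.85*s + 3.04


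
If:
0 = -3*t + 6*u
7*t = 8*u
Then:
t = 0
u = 0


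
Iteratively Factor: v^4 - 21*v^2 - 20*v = (v - 5)*(v^3 + 5*v^2 + 4*v) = (v - 5)*(v + 4)*(v^2 + v) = v*(v - 5)*(v + 4)*(v + 1)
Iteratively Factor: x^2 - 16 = (x + 4)*(x - 4)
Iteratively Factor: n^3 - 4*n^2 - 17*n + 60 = (n + 4)*(n^2 - 8*n + 15) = (n - 3)*(n + 4)*(n - 5)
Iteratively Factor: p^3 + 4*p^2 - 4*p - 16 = (p - 2)*(p^2 + 6*p + 8) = (p - 2)*(p + 4)*(p + 2)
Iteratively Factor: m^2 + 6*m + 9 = (m + 3)*(m + 3)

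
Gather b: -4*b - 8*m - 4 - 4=-4*b - 8*m - 8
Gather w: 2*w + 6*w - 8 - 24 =8*w - 32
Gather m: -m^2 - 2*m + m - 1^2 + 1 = -m^2 - m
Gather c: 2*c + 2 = 2*c + 2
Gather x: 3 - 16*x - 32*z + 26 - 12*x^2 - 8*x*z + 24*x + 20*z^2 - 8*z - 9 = -12*x^2 + x*(8 - 8*z) + 20*z^2 - 40*z + 20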